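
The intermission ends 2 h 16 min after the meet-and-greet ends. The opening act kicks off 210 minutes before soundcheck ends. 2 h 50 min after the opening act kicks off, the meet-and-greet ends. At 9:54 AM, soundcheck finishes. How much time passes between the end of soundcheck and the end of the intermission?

1 hour 36 minutes

The opening act starts at 9:54 AM − 210 min = 6:24 AM.
The meet-and-greet ends at 6:24 AM + 170 min = 9:14 AM.
The intermission ends at 9:14 AM + 136 min = 11:30 AM.
From 9:54 AM to 11:30 AM is 1 hour 36 minutes.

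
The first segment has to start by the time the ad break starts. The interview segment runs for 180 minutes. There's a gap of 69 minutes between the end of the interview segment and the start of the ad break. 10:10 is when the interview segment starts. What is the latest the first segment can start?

14:19

The interview segment ends at 10:10 + 180 min = 13:10.
The ad break starts at 13:10 + 69 min = 14:19.
The first segment is bounded by the ad break, so the latest it can start is 14:19.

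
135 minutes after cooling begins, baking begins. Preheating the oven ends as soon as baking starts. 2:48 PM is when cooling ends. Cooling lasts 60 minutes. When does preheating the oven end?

4:03 PM

Cooling starts at 2:48 PM − 60 min = 1:48 PM.
Baking starts at 1:48 PM + 135 min = 4:03 PM.
So preheating the oven ends at 4:03 PM.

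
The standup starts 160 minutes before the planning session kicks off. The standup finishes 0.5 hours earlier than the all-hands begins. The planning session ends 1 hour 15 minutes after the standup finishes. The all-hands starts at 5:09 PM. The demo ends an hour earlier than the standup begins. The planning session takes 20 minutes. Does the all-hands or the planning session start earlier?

The standup ends at 5:09 PM − 30 min = 4:39 PM.
The planning session ends at 4:39 PM + 75 min = 5:54 PM.
The planning session starts at 5:54 PM − 20 min = 5:34 PM.
The all-hands starts at 5:09 PM and the planning session starts at 5:34 PM, so the all-hands is first.

the all-hands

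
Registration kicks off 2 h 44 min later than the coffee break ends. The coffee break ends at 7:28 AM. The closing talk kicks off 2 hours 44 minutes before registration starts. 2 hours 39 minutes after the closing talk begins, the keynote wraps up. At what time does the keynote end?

10:07 AM

Registration starts at 7:28 AM + 164 min = 10:12 AM.
The closing talk starts at 10:12 AM − 164 min = 7:28 AM.
The keynote ends at 7:28 AM + 159 min = 10:07 AM.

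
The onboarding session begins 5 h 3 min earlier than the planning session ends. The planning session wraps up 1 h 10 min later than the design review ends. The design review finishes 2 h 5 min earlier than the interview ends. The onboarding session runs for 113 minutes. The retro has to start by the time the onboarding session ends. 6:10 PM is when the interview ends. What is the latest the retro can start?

The design review ends at 6:10 PM − 125 min = 4:05 PM.
The planning session ends at 4:05 PM + 70 min = 5:15 PM.
The onboarding session starts at 5:15 PM − 303 min = 12:12 PM.
The onboarding session ends at 12:12 PM + 113 min = 2:05 PM.
The retro is bounded by the onboarding session, so the latest it can start is 2:05 PM.

2:05 PM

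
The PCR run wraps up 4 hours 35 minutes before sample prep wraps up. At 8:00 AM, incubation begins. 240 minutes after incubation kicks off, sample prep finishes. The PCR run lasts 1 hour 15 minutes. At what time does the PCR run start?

Sample prep ends at 8:00 AM + 240 min = 12:00 PM.
The PCR run ends at 12:00 PM − 275 min = 7:25 AM.
The PCR run starts at 7:25 AM − 75 min = 6:10 AM.

6:10 AM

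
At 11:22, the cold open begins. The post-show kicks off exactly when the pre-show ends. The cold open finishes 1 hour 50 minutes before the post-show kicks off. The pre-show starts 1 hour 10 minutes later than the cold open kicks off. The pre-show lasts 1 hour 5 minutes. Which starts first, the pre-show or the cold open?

the cold open

The pre-show starts at 11:22 + 70 min = 12:32.
The pre-show starts at 12:32 and the cold open starts at 11:22, so the cold open is first.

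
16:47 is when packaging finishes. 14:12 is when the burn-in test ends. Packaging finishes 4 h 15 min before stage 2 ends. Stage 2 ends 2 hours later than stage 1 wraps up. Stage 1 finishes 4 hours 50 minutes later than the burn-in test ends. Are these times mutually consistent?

Stage 1 ends at 14:12 + 290 min = 19:02.
Stage 2 ends at 19:02 + 120 min = 21:02.
Packaging ends at 21:02 − 255 min = 16:47.
That matches the stated 16:47, so the schedule is consistent.

Yes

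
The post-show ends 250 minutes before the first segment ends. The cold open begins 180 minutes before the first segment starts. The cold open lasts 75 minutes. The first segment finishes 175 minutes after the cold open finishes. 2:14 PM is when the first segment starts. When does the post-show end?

The cold open starts at 2:14 PM − 180 min = 11:14 AM.
The cold open ends at 11:14 AM + 75 min = 12:29 PM.
The first segment ends at 12:29 PM + 175 min = 3:24 PM.
The post-show ends at 3:24 PM − 250 min = 11:14 AM.

11:14 AM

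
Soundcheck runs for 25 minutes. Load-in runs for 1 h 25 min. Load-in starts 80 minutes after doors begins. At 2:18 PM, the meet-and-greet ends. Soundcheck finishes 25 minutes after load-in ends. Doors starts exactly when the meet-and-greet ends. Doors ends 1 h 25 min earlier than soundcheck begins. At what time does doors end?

Doors starts at 2:18 PM.
Load-in starts at 2:18 PM + 80 min = 3:38 PM.
Load-in ends at 3:38 PM + 85 min = 5:03 PM.
Soundcheck ends at 5:03 PM + 25 min = 5:28 PM.
Soundcheck starts at 5:28 PM − 25 min = 5:03 PM.
Doors ends at 5:03 PM − 85 min = 3:38 PM.

3:38 PM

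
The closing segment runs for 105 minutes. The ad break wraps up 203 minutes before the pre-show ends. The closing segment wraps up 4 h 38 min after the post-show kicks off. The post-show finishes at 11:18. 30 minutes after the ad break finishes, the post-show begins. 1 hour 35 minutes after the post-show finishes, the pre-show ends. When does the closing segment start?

The pre-show ends at 11:18 + 95 min = 12:53.
The ad break ends at 12:53 − 203 min = 09:30.
The post-show starts at 09:30 + 30 min = 10:00.
The closing segment ends at 10:00 + 278 min = 14:38.
The closing segment starts at 14:38 − 105 min = 12:53.

12:53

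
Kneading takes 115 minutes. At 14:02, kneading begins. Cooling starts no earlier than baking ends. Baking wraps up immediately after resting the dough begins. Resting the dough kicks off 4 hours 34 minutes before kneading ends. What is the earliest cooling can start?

11:23

Kneading ends at 14:02 + 115 min = 15:57.
Resting the dough starts at 15:57 − 274 min = 11:23.
So baking ends at 11:23.
Cooling is bounded by baking, so the earliest it can start is 11:23.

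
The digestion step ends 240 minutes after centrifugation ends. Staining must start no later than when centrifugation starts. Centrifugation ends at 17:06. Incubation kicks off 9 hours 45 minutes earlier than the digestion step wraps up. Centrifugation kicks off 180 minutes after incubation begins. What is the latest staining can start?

14:21

The digestion step ends at 17:06 + 240 min = 21:06.
Incubation starts at 21:06 − 585 min = 11:21.
Centrifugation starts at 11:21 + 180 min = 14:21.
Staining is bounded by centrifugation, so the latest it can start is 14:21.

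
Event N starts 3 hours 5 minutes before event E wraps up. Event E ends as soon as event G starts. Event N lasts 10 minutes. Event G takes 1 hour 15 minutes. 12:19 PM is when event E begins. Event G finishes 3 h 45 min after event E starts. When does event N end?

Event G ends at 12:19 PM + 225 min = 4:04 PM.
Event G starts at 4:04 PM − 75 min = 2:49 PM.
So event E ends at 2:49 PM.
Event N starts at 2:49 PM − 185 min = 11:44 AM.
Event N ends at 11:44 AM + 10 min = 11:54 AM.

11:54 AM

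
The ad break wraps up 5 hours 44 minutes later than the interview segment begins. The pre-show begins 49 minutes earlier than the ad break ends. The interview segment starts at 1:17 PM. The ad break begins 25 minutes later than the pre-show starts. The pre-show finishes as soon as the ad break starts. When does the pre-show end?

6:37 PM

The ad break ends at 1:17 PM + 344 min = 7:01 PM.
The pre-show starts at 7:01 PM − 49 min = 6:12 PM.
The ad break starts at 6:12 PM + 25 min = 6:37 PM.
So the pre-show ends at 6:37 PM.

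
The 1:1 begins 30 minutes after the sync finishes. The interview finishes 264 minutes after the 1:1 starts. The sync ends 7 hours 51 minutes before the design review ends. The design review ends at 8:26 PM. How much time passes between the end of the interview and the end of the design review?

2 h 57 min

The sync ends at 8:26 PM − 471 min = 12:35 PM.
The 1:1 starts at 12:35 PM + 30 min = 1:05 PM.
The interview ends at 1:05 PM + 264 min = 5:29 PM.
From 5:29 PM to 8:26 PM is 2 h 57 min.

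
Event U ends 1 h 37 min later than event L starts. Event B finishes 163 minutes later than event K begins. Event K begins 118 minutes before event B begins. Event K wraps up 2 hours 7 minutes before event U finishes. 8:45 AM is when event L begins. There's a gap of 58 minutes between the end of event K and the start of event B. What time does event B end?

9:58 AM

Event U ends at 8:45 AM + 97 min = 10:22 AM.
Event K ends at 10:22 AM − 127 min = 8:15 AM.
Event B starts at 8:15 AM + 58 min = 9:13 AM.
Event K starts at 9:13 AM − 118 min = 7:15 AM.
Event B ends at 7:15 AM + 163 min = 9:58 AM.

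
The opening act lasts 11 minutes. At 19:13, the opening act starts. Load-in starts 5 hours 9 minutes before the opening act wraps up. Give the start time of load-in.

The opening act ends at 19:13 + 11 min = 19:24.
Load-in starts at 19:24 − 309 min = 14:15.

14:15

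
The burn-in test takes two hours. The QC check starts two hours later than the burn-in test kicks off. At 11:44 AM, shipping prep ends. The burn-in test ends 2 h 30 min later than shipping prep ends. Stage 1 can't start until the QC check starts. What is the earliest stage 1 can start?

2:14 PM

The burn-in test ends at 11:44 AM + 150 min = 2:14 PM.
The burn-in test starts at 2:14 PM − 120 min = 12:14 PM.
The QC check starts at 12:14 PM + 120 min = 2:14 PM.
Stage 1 is bounded by the QC check, so the earliest it can start is 2:14 PM.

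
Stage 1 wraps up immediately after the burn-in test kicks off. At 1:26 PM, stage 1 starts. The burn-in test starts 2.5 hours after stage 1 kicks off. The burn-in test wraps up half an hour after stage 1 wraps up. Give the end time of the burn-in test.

4:26 PM

The burn-in test starts at 1:26 PM + 150 min = 3:56 PM.
So stage 1 ends at 3:56 PM.
The burn-in test ends at 3:56 PM + 30 min = 4:26 PM.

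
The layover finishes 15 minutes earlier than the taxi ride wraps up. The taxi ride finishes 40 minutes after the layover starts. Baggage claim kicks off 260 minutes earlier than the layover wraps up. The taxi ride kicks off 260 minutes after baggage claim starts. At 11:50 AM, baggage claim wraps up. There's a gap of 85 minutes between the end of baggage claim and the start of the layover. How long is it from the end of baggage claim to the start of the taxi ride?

1 h 50 min

The layover starts at 11:50 AM + 85 min = 1:15 PM.
The taxi ride ends at 1:15 PM + 40 min = 1:55 PM.
The layover ends at 1:55 PM − 15 min = 1:40 PM.
Baggage claim starts at 1:40 PM − 260 min = 9:20 AM.
The taxi ride starts at 9:20 AM + 260 min = 1:40 PM.
From 11:50 AM to 1:40 PM is 1 h 50 min.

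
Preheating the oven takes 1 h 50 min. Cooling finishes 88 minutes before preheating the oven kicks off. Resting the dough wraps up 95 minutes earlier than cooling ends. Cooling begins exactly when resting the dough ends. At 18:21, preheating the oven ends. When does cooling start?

13:28

Preheating the oven starts at 18:21 − 110 min = 16:31.
Cooling ends at 16:31 − 88 min = 15:03.
Resting the dough ends at 15:03 − 95 min = 13:28.
So cooling starts at 13:28.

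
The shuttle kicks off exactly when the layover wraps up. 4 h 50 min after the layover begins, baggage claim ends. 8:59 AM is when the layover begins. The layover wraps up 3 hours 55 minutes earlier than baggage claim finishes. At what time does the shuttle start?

9:54 AM

Baggage claim ends at 8:59 AM + 290 min = 1:49 PM.
The layover ends at 1:49 PM − 235 min = 9:54 AM.
So the shuttle starts at 9:54 AM.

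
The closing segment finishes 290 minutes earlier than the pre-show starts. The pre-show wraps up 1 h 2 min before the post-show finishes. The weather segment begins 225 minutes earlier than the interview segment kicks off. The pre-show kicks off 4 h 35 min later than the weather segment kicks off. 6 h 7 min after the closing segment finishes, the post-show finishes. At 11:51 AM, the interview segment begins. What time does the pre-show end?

12:56 PM

The weather segment starts at 11:51 AM − 225 min = 8:06 AM.
The pre-show starts at 8:06 AM + 275 min = 12:41 PM.
The closing segment ends at 12:41 PM − 290 min = 7:51 AM.
The post-show ends at 7:51 AM + 367 min = 1:58 PM.
The pre-show ends at 1:58 PM − 62 min = 12:56 PM.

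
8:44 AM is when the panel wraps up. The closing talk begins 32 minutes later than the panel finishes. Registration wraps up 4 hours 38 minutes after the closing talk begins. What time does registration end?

1:54 PM

The closing talk starts at 8:44 AM + 32 min = 9:16 AM.
Registration ends at 9:16 AM + 278 min = 1:54 PM.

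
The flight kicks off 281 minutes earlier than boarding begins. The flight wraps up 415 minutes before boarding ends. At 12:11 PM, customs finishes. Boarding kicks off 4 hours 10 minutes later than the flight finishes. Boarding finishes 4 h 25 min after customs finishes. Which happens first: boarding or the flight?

the flight

Boarding ends at 12:11 PM + 265 min = 4:36 PM.
The flight ends at 4:36 PM − 415 min = 9:41 AM.
Boarding starts at 9:41 AM + 250 min = 1:51 PM.
The flight starts at 1:51 PM − 281 min = 9:10 AM.
Boarding starts at 1:51 PM and the flight starts at 9:10 AM, so the flight is first.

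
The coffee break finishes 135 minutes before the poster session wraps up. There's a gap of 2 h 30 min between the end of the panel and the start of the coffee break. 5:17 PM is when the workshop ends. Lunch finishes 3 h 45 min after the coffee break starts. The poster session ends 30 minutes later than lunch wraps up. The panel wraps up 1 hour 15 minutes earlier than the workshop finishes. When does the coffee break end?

8:32 PM

The panel ends at 5:17 PM − 75 min = 4:02 PM.
The coffee break starts at 4:02 PM + 150 min = 6:32 PM.
Lunch ends at 6:32 PM + 225 min = 10:17 PM.
The poster session ends at 10:17 PM + 30 min = 10:47 PM.
The coffee break ends at 10:47 PM − 135 min = 8:32 PM.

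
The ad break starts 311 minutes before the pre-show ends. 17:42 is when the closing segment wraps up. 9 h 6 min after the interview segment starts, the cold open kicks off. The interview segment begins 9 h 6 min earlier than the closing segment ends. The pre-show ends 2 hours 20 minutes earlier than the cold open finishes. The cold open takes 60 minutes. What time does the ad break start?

11:11

The interview segment starts at 17:42 − 546 min = 08:36.
The cold open starts at 08:36 + 546 min = 17:42.
The cold open ends at 17:42 + 60 min = 18:42.
The pre-show ends at 18:42 − 140 min = 16:22.
The ad break starts at 16:22 − 311 min = 11:11.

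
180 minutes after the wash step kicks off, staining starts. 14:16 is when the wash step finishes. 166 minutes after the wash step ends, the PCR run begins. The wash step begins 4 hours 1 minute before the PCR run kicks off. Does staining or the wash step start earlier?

the wash step

The PCR run starts at 14:16 + 166 min = 17:02.
The wash step starts at 17:02 − 241 min = 13:01.
Staining starts at 13:01 + 180 min = 16:01.
Staining starts at 16:01 and the wash step starts at 13:01, so the wash step is first.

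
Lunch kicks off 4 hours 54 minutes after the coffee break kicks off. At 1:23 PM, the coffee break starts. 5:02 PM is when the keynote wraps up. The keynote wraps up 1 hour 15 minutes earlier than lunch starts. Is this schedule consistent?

Yes

Lunch starts at 1:23 PM + 294 min = 6:17 PM.
The keynote ends at 6:17 PM − 75 min = 5:02 PM.
That matches the stated 5:02 PM, so the schedule is consistent.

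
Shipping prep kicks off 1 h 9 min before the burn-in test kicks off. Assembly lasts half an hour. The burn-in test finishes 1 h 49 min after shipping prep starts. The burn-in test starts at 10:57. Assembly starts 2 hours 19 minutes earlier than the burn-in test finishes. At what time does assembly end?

Shipping prep starts at 10:57 − 69 min = 09:48.
The burn-in test ends at 09:48 + 109 min = 11:37.
Assembly starts at 11:37 − 139 min = 09:18.
Assembly ends at 09:18 + 30 min = 09:48.

09:48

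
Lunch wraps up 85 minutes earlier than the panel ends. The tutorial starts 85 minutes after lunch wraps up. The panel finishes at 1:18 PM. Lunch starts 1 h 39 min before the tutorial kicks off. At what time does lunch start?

11:39 AM

Lunch ends at 1:18 PM − 85 min = 11:53 AM.
The tutorial starts at 11:53 AM + 85 min = 1:18 PM.
Lunch starts at 1:18 PM − 99 min = 11:39 AM.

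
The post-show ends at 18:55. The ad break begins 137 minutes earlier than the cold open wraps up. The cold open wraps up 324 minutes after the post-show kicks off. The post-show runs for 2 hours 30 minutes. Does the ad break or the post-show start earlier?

The post-show starts at 18:55 − 150 min = 16:25.
The cold open ends at 16:25 + 324 min = 21:49.
The ad break starts at 21:49 − 137 min = 19:32.
The ad break starts at 19:32 and the post-show starts at 16:25, so the post-show is first.

the post-show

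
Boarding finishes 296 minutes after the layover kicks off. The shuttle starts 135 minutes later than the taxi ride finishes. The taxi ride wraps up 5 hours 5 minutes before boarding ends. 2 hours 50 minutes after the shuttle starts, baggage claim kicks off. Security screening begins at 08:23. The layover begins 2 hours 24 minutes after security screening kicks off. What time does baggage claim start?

The layover starts at 08:23 + 144 min = 10:47.
Boarding ends at 10:47 + 296 min = 15:43.
The taxi ride ends at 15:43 − 305 min = 10:38.
The shuttle starts at 10:38 + 135 min = 12:53.
Baggage claim starts at 12:53 + 170 min = 15:43.

15:43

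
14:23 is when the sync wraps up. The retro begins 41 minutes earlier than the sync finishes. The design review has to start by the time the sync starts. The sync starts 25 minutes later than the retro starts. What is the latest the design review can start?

14:07

The retro starts at 14:23 − 41 min = 13:42.
The sync starts at 13:42 + 25 min = 14:07.
The design review is bounded by the sync, so the latest it can start is 14:07.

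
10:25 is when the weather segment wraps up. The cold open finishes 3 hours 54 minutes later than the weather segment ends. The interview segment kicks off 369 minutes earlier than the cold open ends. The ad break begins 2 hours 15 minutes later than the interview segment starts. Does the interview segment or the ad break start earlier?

the interview segment

The cold open ends at 10:25 + 234 min = 14:19.
The interview segment starts at 14:19 − 369 min = 08:10.
The ad break starts at 08:10 + 135 min = 10:25.
The interview segment starts at 08:10 and the ad break starts at 10:25, so the interview segment is first.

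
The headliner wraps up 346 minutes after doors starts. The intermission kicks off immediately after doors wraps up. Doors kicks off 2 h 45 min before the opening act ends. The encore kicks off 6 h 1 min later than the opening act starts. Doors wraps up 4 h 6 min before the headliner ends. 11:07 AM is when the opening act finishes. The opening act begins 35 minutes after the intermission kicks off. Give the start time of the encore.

Doors starts at 11:07 AM − 165 min = 8:22 AM.
The headliner ends at 8:22 AM + 346 min = 2:08 PM.
Doors ends at 2:08 PM − 246 min = 10:02 AM.
So the intermission starts at 10:02 AM.
The opening act starts at 10:02 AM + 35 min = 10:37 AM.
The encore starts at 10:37 AM + 361 min = 4:38 PM.

4:38 PM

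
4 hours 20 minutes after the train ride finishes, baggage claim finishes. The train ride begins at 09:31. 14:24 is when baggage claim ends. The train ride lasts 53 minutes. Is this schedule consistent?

The train ride ends at 09:31 + 53 min = 10:24.
Baggage claim ends at 10:24 + 260 min = 14:44.
But baggage claim is also said to end at 14:24 — a 20-minute conflict.

No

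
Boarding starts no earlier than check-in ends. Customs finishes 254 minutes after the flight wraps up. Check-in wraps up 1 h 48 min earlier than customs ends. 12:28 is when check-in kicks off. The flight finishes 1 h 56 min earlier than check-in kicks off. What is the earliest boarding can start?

The flight ends at 12:28 − 116 min = 10:32.
Customs ends at 10:32 + 254 min = 14:46.
Check-in ends at 14:46 − 108 min = 12:58.
Boarding is bounded by check-in, so the earliest it can start is 12:58.

12:58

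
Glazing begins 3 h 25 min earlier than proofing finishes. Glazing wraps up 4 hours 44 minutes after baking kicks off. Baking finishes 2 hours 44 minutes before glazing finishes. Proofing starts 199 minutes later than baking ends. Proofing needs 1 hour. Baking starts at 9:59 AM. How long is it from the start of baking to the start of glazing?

Glazing ends at 9:59 AM + 284 min = 2:43 PM.
Baking ends at 2:43 PM − 164 min = 11:59 AM.
Proofing starts at 11:59 AM + 199 min = 3:18 PM.
Proofing ends at 3:18 PM + 60 min = 4:18 PM.
Glazing starts at 4:18 PM − 205 min = 12:53 PM.
From 9:59 AM to 12:53 PM is 2 h 54 min.

2 h 54 min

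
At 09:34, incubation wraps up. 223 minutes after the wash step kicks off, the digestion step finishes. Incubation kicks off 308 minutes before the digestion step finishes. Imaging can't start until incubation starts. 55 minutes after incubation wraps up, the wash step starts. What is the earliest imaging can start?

09:04

The wash step starts at 09:34 + 55 min = 10:29.
The digestion step ends at 10:29 + 223 min = 14:12.
Incubation starts at 14:12 − 308 min = 09:04.
Imaging is bounded by incubation, so the earliest it can start is 09:04.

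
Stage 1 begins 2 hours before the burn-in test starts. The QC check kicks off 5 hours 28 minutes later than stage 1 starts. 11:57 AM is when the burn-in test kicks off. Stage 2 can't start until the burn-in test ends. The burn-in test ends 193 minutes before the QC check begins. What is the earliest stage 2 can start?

12:12 PM

Stage 1 starts at 11:57 AM − 120 min = 9:57 AM.
The QC check starts at 9:57 AM + 328 min = 3:25 PM.
The burn-in test ends at 3:25 PM − 193 min = 12:12 PM.
Stage 2 is bounded by the burn-in test, so the earliest it can start is 12:12 PM.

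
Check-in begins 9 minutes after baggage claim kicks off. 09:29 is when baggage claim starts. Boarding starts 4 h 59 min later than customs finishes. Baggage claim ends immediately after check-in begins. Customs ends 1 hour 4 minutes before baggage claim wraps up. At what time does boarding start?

13:33

Check-in starts at 09:29 + 9 min = 09:38.
So baggage claim ends at 09:38.
Customs ends at 09:38 − 64 min = 08:34.
Boarding starts at 08:34 + 299 min = 13:33.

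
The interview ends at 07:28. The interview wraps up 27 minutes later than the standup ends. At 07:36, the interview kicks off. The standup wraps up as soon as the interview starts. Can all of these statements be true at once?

No

The standup ends at 07:36.
The interview ends at 07:36 + 27 min = 08:03.
But the interview is also said to end at 07:28 — a 35-minute conflict.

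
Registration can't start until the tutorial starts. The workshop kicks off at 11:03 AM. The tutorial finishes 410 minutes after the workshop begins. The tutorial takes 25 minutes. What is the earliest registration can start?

The tutorial ends at 11:03 AM + 410 min = 5:53 PM.
The tutorial starts at 5:53 PM − 25 min = 5:28 PM.
Registration is bounded by the tutorial, so the earliest it can start is 5:28 PM.

5:28 PM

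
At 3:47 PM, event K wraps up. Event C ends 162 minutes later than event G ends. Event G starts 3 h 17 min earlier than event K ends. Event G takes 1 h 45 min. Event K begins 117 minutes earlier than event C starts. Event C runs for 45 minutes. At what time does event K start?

2:15 PM

Event G starts at 3:47 PM − 197 min = 12:30 PM.
Event G ends at 12:30 PM + 105 min = 2:15 PM.
Event C ends at 2:15 PM + 162 min = 4:57 PM.
Event C starts at 4:57 PM − 45 min = 4:12 PM.
Event K starts at 4:12 PM − 117 min = 2:15 PM.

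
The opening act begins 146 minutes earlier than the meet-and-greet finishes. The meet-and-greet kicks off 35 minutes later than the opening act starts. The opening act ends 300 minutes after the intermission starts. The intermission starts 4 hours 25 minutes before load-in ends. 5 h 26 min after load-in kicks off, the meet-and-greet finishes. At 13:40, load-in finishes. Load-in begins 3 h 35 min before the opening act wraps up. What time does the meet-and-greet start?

14:15

The intermission starts at 13:40 − 265 min = 09:15.
The opening act ends at 09:15 + 300 min = 14:15.
Load-in starts at 14:15 − 215 min = 10:40.
The meet-and-greet ends at 10:40 + 326 min = 16:06.
The opening act starts at 16:06 − 146 min = 13:40.
The meet-and-greet starts at 13:40 + 35 min = 14:15.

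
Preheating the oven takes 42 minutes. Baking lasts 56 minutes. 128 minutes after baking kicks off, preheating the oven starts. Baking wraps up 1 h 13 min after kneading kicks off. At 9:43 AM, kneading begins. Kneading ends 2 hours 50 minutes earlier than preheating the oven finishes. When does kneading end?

10:00 AM

Baking ends at 9:43 AM + 73 min = 10:56 AM.
Baking starts at 10:56 AM − 56 min = 10:00 AM.
Preheating the oven starts at 10:00 AM + 128 min = 12:08 PM.
Preheating the oven ends at 12:08 PM + 42 min = 12:50 PM.
Kneading ends at 12:50 PM − 170 min = 10:00 AM.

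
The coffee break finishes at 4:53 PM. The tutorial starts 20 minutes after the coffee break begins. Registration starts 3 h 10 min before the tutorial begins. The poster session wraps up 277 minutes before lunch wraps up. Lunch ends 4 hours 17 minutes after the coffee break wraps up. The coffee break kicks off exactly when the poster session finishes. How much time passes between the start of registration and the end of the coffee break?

Lunch ends at 4:53 PM + 257 min = 9:10 PM.
The poster session ends at 9:10 PM − 277 min = 4:33 PM.
So the coffee break starts at 4:33 PM.
The tutorial starts at 4:33 PM + 20 min = 4:53 PM.
Registration starts at 4:53 PM − 190 min = 1:43 PM.
From 1:43 PM to 4:53 PM is 3 hours 10 minutes.

3 hours 10 minutes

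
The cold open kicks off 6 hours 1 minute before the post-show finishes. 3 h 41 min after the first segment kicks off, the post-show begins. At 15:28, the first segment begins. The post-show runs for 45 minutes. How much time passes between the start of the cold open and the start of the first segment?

The post-show starts at 15:28 + 221 min = 19:09.
The post-show ends at 19:09 + 45 min = 19:54.
The cold open starts at 19:54 − 361 min = 13:53.
From 13:53 to 15:28 is 1 hour 35 minutes.

1 hour 35 minutes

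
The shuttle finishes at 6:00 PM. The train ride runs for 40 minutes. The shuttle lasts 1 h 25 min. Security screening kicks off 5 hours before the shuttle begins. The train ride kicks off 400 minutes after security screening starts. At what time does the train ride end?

The shuttle starts at 6:00 PM − 85 min = 4:35 PM.
Security screening starts at 4:35 PM − 300 min = 11:35 AM.
The train ride starts at 11:35 AM + 400 min = 6:15 PM.
The train ride ends at 6:15 PM + 40 min = 6:55 PM.

6:55 PM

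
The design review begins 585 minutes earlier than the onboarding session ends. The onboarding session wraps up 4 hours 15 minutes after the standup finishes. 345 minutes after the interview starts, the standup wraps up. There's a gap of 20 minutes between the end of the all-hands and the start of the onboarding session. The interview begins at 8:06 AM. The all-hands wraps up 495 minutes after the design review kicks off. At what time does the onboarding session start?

The standup ends at 8:06 AM + 345 min = 1:51 PM.
The onboarding session ends at 1:51 PM + 255 min = 6:06 PM.
The design review starts at 6:06 PM − 585 min = 8:21 AM.
The all-hands ends at 8:21 AM + 495 min = 4:36 PM.
The onboarding session starts at 4:36 PM + 20 min = 4:56 PM.

4:56 PM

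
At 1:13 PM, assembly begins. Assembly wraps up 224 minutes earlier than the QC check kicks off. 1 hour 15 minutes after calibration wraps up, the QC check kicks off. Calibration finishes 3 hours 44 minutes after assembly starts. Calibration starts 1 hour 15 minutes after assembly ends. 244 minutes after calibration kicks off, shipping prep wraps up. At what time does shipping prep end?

7:47 PM

Calibration ends at 1:13 PM + 224 min = 4:57 PM.
The QC check starts at 4:57 PM + 75 min = 6:12 PM.
Assembly ends at 6:12 PM − 224 min = 2:28 PM.
Calibration starts at 2:28 PM + 75 min = 3:43 PM.
Shipping prep ends at 3:43 PM + 244 min = 7:47 PM.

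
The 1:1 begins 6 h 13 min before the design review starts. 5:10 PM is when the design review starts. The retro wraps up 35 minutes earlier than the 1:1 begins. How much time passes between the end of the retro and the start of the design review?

The 1:1 starts at 5:10 PM − 373 min = 10:57 AM.
The retro ends at 10:57 AM − 35 min = 10:22 AM.
From 10:22 AM to 5:10 PM is 6 h 48 min.

6 h 48 min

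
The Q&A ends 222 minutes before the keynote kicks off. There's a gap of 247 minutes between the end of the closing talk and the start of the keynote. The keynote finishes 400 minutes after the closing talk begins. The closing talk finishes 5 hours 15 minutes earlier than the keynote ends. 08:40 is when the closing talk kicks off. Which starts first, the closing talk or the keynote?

the closing talk

The keynote ends at 08:40 + 400 min = 15:20.
The closing talk ends at 15:20 − 315 min = 10:05.
The keynote starts at 10:05 + 247 min = 14:12.
The closing talk starts at 08:40 and the keynote starts at 14:12, so the closing talk is first.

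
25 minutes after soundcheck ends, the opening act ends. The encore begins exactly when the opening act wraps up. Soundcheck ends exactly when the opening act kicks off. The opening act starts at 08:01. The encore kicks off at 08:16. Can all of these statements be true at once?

No

Soundcheck ends at 08:01.
The opening act ends at 08:01 + 25 min = 08:26.
So the encore starts at 08:26.
But the encore is also said to start at 08:16 — a 10-minute conflict.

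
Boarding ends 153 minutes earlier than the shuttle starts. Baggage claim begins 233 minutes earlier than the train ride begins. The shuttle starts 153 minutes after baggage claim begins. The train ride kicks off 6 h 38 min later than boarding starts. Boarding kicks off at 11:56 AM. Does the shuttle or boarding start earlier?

boarding

The train ride starts at 11:56 AM + 398 min = 6:34 PM.
Baggage claim starts at 6:34 PM − 233 min = 2:41 PM.
The shuttle starts at 2:41 PM + 153 min = 5:14 PM.
The shuttle starts at 5:14 PM and boarding starts at 11:56 AM, so boarding is first.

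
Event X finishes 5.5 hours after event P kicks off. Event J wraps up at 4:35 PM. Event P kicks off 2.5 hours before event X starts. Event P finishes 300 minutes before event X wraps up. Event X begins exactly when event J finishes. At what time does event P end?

Event X starts at 4:35 PM.
Event P starts at 4:35 PM − 150 min = 2:05 PM.
Event X ends at 2:05 PM + 330 min = 7:35 PM.
Event P ends at 7:35 PM − 300 min = 2:35 PM.

2:35 PM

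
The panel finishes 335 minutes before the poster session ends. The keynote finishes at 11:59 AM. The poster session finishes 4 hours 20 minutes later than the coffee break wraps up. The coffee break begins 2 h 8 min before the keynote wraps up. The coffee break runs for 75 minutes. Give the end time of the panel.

The coffee break starts at 11:59 AM − 128 min = 9:51 AM.
The coffee break ends at 9:51 AM + 75 min = 11:06 AM.
The poster session ends at 11:06 AM + 260 min = 3:26 PM.
The panel ends at 3:26 PM − 335 min = 9:51 AM.

9:51 AM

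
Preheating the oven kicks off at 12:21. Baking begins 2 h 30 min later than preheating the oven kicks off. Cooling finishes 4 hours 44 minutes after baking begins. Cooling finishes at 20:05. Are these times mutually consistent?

No

Baking starts at 12:21 + 150 min = 14:51.
Cooling ends at 14:51 + 284 min = 19:35.
But cooling is also said to end at 20:05 — a 30-minute conflict.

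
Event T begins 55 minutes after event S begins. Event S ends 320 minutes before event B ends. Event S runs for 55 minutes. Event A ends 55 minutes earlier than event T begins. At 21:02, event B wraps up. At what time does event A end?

Event S ends at 21:02 − 320 min = 15:42.
Event S starts at 15:42 − 55 min = 14:47.
Event T starts at 14:47 + 55 min = 15:42.
Event A ends at 15:42 − 55 min = 14:47.

14:47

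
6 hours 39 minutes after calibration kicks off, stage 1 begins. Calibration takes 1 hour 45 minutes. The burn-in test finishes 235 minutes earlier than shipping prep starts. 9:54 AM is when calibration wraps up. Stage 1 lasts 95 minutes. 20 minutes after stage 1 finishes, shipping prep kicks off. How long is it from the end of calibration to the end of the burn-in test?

2 hours 54 minutes

Calibration starts at 9:54 AM − 105 min = 8:09 AM.
Stage 1 starts at 8:09 AM + 399 min = 2:48 PM.
Stage 1 ends at 2:48 PM + 95 min = 4:23 PM.
Shipping prep starts at 4:23 PM + 20 min = 4:43 PM.
The burn-in test ends at 4:43 PM − 235 min = 12:48 PM.
From 9:54 AM to 12:48 PM is 2 hours 54 minutes.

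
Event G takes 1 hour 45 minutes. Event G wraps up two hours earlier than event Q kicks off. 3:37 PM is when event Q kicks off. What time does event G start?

11:52 AM

Event G ends at 3:37 PM − 120 min = 1:37 PM.
Event G starts at 1:37 PM − 105 min = 11:52 AM.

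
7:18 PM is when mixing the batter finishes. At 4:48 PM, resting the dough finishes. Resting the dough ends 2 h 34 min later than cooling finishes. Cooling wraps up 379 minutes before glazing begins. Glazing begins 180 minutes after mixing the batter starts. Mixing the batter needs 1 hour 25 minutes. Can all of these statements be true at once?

Mixing the batter starts at 7:18 PM − 85 min = 5:53 PM.
Glazing starts at 5:53 PM + 180 min = 8:53 PM.
Cooling ends at 8:53 PM − 379 min = 2:34 PM.
Resting the dough ends at 2:34 PM + 154 min = 5:08 PM.
But resting the dough is also said to end at 4:48 PM — a 20-minute conflict.

No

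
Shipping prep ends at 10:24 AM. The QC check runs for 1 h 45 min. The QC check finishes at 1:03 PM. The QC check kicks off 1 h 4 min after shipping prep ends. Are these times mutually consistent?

The QC check starts at 10:24 AM + 64 min = 11:28 AM.
The QC check ends at 11:28 AM + 105 min = 1:13 PM.
But the QC check is also said to end at 1:03 PM — a 10-minute conflict.

No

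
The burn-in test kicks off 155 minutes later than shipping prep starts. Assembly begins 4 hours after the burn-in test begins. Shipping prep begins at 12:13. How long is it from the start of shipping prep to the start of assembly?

395 minutes

The burn-in test starts at 12:13 + 155 min = 14:48.
Assembly starts at 14:48 + 240 min = 18:48.
From 12:13 to 18:48 is 395 minutes.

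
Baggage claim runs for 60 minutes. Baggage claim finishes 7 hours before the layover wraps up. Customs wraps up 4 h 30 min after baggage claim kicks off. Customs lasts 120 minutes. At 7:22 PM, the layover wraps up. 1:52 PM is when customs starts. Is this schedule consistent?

Yes

Baggage claim ends at 7:22 PM − 420 min = 12:22 PM.
Baggage claim starts at 12:22 PM − 60 min = 11:22 AM.
Customs ends at 11:22 AM + 270 min = 3:52 PM.
Customs starts at 3:52 PM − 120 min = 1:52 PM.
That matches the stated 1:52 PM, so the schedule is consistent.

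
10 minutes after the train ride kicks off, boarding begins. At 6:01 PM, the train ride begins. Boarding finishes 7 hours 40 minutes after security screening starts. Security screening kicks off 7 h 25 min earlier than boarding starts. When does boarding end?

6:26 PM

Boarding starts at 6:01 PM + 10 min = 6:11 PM.
Security screening starts at 6:11 PM − 445 min = 10:46 AM.
Boarding ends at 10:46 AM + 460 min = 6:26 PM.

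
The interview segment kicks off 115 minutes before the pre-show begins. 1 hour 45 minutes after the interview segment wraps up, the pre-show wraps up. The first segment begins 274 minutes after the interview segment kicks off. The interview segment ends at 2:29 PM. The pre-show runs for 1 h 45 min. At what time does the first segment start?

5:08 PM

The pre-show ends at 2:29 PM + 105 min = 4:14 PM.
The pre-show starts at 4:14 PM − 105 min = 2:29 PM.
The interview segment starts at 2:29 PM − 115 min = 12:34 PM.
The first segment starts at 12:34 PM + 274 min = 5:08 PM.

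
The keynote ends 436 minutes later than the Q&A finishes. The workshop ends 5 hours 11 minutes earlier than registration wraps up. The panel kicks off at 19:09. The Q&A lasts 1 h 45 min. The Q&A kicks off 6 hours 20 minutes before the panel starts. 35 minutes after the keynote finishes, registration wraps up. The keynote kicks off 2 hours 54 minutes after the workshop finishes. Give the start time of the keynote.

20:08

The Q&A starts at 19:09 − 380 min = 12:49.
The Q&A ends at 12:49 + 105 min = 14:34.
The keynote ends at 14:34 + 436 min = 21:50.
Registration ends at 21:50 + 35 min = 22:25.
The workshop ends at 22:25 − 311 min = 17:14.
The keynote starts at 17:14 + 174 min = 20:08.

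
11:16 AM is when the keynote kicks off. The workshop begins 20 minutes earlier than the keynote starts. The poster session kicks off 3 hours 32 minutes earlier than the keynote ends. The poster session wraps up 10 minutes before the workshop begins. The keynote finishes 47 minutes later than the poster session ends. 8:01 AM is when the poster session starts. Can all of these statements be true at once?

The workshop starts at 11:16 AM − 20 min = 10:56 AM.
The poster session ends at 10:56 AM − 10 min = 10:46 AM.
The keynote ends at 10:46 AM + 47 min = 11:33 AM.
The poster session starts at 11:33 AM − 212 min = 8:01 AM.
That matches the stated 8:01 AM, so the schedule is consistent.

Yes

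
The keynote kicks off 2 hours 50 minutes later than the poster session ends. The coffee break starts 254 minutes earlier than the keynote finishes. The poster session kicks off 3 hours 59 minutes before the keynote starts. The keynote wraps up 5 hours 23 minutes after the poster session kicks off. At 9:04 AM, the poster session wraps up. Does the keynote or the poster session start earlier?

the poster session

The keynote starts at 9:04 AM + 170 min = 11:54 AM.
The poster session starts at 11:54 AM − 239 min = 7:55 AM.
The keynote starts at 11:54 AM and the poster session starts at 7:55 AM, so the poster session is first.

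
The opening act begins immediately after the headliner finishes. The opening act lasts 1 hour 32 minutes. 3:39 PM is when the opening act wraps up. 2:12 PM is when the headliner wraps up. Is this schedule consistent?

The opening act starts at 2:12 PM.
The opening act ends at 2:12 PM + 92 min = 3:44 PM.
But the opening act is also said to end at 3:39 PM — a 5-minute conflict.

No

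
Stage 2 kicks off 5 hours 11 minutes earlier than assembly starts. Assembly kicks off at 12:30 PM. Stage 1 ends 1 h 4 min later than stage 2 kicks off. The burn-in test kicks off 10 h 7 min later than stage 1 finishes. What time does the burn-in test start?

Stage 2 starts at 12:30 PM − 311 min = 7:19 AM.
Stage 1 ends at 7:19 AM + 64 min = 8:23 AM.
The burn-in test starts at 8:23 AM + 607 min = 6:30 PM.

6:30 PM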